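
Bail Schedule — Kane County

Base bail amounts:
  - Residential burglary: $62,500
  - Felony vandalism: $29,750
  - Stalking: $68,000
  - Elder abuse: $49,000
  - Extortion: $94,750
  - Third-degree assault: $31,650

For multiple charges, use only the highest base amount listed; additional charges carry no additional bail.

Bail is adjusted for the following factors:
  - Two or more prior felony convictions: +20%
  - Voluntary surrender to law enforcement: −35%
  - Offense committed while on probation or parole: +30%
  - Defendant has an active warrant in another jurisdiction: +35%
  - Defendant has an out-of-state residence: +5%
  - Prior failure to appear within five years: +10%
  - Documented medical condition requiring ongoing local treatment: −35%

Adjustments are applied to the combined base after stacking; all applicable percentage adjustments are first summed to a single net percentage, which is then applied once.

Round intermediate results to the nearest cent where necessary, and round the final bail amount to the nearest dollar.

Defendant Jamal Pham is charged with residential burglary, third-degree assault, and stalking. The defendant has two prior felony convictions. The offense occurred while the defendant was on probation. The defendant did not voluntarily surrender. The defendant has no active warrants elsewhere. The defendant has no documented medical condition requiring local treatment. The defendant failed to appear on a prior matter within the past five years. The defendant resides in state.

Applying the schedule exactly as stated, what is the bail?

$108,800

Base amounts from the schedule: residential burglary $62,500; third-degree assault $31,650; stalking $68,000.
Stacking rule: use the highest base only. Highest is stalking at $68,000. Combined base = $68,000.
Net percentage adjustment: +20% +30% +10% = +60%. $68,000 × 1.6 = $108,800.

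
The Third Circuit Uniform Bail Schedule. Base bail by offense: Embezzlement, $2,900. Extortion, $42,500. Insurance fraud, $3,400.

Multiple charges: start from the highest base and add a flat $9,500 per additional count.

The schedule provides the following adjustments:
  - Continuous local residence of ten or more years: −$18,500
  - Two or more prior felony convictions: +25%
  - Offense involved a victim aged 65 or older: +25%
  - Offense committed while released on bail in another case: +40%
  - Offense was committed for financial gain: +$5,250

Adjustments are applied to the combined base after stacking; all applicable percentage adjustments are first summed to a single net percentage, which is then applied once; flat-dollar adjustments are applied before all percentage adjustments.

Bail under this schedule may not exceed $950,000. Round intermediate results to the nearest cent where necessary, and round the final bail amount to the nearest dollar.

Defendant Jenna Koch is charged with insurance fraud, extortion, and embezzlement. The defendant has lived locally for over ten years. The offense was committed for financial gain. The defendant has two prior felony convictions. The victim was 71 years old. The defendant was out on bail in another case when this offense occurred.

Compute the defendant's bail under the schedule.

Base amounts from the schedule: insurance fraud $3,400; extortion $42,500; embezzlement $2,900.
Stacking rule: highest base plus $9,500 per additional charge. Highest is extortion at $42,500; 2 additional charges → +$19,000. Combined base = $61,500.
Continuous local residence of ten or more years (−$18,500 flat): $61,500 − $18,500 = $43,000.
Offense was committed for financial gain (+$5,250 flat): $43,000 + $5,250 = $48,250.
Net percentage adjustment: +25% +25% +40% = +90%. $48,250 × 1.9 = $91,675.
$91,675 is within the $950,000 maximum.

$91,675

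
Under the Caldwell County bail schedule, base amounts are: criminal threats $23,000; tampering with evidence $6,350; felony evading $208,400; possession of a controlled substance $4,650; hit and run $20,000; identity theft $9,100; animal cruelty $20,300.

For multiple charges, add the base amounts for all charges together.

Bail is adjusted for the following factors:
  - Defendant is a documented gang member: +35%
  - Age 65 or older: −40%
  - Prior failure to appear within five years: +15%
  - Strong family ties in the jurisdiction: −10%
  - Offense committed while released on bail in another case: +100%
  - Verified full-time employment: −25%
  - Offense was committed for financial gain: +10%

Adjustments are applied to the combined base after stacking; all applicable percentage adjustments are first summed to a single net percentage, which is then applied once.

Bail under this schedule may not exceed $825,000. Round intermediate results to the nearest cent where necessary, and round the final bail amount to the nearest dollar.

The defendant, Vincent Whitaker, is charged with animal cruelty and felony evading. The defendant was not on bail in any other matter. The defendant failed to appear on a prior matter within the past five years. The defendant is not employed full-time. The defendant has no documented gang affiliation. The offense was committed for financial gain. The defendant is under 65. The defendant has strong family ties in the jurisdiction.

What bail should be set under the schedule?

Base amounts from the schedule: animal cruelty $20,300; felony evading $208,400.
Stacking rule: sum of all bases. $20,300 + $208,400 = $228,700.
Net percentage adjustment: +15% −10% +10% = +15%. $228,700 × 1.15 = $263,005.
$263,005 is within the $825,000 maximum.

$263,005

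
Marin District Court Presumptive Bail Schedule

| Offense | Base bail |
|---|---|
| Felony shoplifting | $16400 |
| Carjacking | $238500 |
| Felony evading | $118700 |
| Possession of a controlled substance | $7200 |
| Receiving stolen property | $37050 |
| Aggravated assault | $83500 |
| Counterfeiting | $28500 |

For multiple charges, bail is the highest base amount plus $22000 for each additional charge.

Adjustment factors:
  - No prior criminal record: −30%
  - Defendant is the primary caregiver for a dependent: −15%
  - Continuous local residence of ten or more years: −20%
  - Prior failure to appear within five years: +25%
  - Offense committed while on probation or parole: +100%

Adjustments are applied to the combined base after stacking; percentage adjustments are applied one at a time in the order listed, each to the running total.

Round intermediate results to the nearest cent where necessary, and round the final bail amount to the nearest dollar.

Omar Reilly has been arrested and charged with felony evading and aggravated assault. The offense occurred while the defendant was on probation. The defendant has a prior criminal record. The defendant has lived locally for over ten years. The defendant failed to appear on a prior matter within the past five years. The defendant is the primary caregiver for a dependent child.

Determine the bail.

Base amounts from the schedule: felony evading $118700; aggravated assault $83500.
Stacking rule: highest base plus $22000 per additional charge. Highest is felony evading at $118700; 1 additional charge → +$22000. Combined base = $140700.
Defendant is the primary caregiver for a dependent (−15%): $140700 × 0.85 = $119595.
Continuous local residence of ten or more years (−20%): $119595 × 0.8 = $95676.
Prior failure to appear within five years (+25%): $95676 × 1.25 = $119595.
Offense committed while on probation or parole (+100%): $119595 × 2 = $239190.

$239190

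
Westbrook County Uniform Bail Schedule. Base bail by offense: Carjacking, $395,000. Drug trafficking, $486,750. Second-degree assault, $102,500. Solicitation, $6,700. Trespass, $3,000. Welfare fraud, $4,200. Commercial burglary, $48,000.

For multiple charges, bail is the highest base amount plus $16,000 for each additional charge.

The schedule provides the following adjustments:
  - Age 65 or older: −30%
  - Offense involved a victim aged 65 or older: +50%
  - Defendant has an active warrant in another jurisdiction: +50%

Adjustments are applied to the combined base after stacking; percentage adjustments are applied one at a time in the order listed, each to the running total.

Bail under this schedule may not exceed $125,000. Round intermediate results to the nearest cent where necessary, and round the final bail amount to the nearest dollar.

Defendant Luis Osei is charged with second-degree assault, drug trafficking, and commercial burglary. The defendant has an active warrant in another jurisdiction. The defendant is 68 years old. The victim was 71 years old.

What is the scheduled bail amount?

Base amounts from the schedule: second-degree assault $102,500; drug trafficking $486,750; commercial burglary $48,000.
Stacking rule: highest base plus $16,000 per additional charge. Highest is drug trafficking at $486,750; 2 additional charges → +$32,000. Combined base = $518,750.
Age 65 or older (−30%): $518,750 × 0.7 = $363,125.
Offense involved a victim aged 65 or older (+50%): $363,125 × 1.5 = $544,687.50.
Defendant has an active warrant in another jurisdiction (+50%): $544,687.50 × 1.5 = $817,031.25.
Result $817,031.25 exceeds the maximum of $125,000; bail is capped at $125,000.

$125,000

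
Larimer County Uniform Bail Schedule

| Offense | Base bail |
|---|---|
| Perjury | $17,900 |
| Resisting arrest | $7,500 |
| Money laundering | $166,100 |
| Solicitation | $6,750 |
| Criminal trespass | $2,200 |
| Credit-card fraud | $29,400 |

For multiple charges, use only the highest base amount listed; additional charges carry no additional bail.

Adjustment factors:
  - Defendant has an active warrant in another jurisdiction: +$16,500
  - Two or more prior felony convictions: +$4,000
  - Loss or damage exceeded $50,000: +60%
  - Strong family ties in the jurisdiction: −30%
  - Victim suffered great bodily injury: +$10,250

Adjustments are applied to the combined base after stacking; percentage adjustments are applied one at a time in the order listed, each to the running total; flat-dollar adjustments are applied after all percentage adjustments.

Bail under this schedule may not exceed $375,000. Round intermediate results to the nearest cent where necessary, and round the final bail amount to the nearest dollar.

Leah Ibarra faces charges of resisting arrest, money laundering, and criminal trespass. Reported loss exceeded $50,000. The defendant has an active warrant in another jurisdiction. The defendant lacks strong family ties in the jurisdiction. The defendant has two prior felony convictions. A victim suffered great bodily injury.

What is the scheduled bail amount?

$296,510

Base amounts from the schedule: resisting arrest $7,500; money laundering $166,100; criminal trespass $2,200.
Stacking rule: use the highest base only. Highest is money laundering at $166,100. Combined base = $166,100.
Loss or damage exceeded $50,000 (+60%): $166,100 × 1.6 = $265,760.
Defendant has an active warrant in another jurisdiction (+$16,500 flat): $265,760 + $16,500 = $282,260.
Two or more prior felony convictions (+$4,000 flat): $282,260 + $4,000 = $286,260.
Victim suffered great bodily injury (+$10,250 flat): $286,260 + $10,250 = $296,510.
$296,510 is within the $375,000 maximum.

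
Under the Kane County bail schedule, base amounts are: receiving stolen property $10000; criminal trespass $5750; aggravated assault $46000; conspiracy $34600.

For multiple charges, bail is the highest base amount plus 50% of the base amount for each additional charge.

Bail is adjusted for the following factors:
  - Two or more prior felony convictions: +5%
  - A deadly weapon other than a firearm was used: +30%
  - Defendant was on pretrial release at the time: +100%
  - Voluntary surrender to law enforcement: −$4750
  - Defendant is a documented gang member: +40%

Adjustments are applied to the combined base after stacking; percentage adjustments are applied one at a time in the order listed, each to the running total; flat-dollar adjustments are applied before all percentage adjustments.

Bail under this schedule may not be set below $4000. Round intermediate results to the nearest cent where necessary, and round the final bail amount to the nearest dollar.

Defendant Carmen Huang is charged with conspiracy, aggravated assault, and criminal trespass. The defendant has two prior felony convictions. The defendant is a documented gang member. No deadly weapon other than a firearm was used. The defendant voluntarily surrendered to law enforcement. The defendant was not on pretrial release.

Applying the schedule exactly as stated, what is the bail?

$90295

Base amounts from the schedule: conspiracy $34600; aggravated assault $46000; criminal trespass $5750.
Stacking rule: highest base plus 50% of each additional charge. Highest is aggravated assault at $46000. Additional: $34600 × 50% = $17300; $5750 × 50% = $2875. Combined base = $46000 + $20175 = $66175.
Voluntary surrender to law enforcement (−$4750 flat): $66175 − $4750 = $61425.
Two or more prior felony convictions (+5%): $61425 × 1.05 = $64496.25.
Defendant is a documented gang member (+40%): $64496.25 × 1.4 = $90294.75.
$90294.75 is at or above the $4000 minimum.
Rounded to the nearest dollar: $90295.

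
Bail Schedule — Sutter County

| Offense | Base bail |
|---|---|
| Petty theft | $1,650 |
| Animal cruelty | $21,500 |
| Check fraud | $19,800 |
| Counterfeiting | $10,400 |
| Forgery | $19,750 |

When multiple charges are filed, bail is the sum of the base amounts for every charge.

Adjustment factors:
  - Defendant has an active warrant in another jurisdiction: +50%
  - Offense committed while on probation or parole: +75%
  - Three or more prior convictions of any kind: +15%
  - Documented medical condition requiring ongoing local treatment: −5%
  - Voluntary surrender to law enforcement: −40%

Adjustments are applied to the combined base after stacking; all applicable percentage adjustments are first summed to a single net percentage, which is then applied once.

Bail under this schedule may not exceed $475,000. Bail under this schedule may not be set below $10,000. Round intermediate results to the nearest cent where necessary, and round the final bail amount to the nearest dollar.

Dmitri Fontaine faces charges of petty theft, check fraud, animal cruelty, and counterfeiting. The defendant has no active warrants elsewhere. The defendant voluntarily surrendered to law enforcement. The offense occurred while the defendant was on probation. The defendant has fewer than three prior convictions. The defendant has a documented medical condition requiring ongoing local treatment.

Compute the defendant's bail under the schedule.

$69,355

Base amounts from the schedule: petty theft $1,650; check fraud $19,800; animal cruelty $21,500; counterfeiting $10,400.
Stacking rule: sum of all bases. $1,650 + $19,800 + $21,500 + $10,400 = $53,350.
Net percentage adjustment: +75% −5% −40% = +30%. $53,350 × 1.3 = $69,355.
$69,355 is within the $475,000 maximum.
$69,355 is at or above the $10,000 minimum.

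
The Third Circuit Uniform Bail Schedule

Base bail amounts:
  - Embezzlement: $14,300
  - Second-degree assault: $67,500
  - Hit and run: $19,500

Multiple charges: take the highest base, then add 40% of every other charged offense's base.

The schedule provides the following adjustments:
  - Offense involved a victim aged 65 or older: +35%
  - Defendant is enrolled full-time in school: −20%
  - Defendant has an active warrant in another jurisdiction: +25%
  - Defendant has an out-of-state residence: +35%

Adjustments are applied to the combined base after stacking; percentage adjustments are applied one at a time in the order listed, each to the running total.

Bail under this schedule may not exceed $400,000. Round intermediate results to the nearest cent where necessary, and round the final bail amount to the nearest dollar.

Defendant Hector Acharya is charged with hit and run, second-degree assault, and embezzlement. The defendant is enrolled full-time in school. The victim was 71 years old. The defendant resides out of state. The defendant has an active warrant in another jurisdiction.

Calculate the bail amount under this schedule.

$147,659

Base amounts from the schedule: hit and run $19,500; second-degree assault $67,500; embezzlement $14,300.
Stacking rule: highest base plus 40% of each additional charge. Highest is second-degree assault at $67,500. Additional: $19,500 × 40% = $7,800; $14,300 × 40% = $5,720. Combined base = $67,500 + $13,520 = $81,020.
Offense involved a victim aged 65 or older (+35%): $81,020 × 1.35 = $109,377.
Defendant is enrolled full-time in school (−20%): $109,377 × 0.8 = $87,501.60.
Defendant has an active warrant in another jurisdiction (+25%): $87,501.60 × 1.25 = $109,377.
Defendant has an out-of-state residence (+35%): $109,377 × 1.35 = $147,658.95.
$147,658.95 is within the $400,000 maximum.
Rounded to the nearest dollar: $147,659.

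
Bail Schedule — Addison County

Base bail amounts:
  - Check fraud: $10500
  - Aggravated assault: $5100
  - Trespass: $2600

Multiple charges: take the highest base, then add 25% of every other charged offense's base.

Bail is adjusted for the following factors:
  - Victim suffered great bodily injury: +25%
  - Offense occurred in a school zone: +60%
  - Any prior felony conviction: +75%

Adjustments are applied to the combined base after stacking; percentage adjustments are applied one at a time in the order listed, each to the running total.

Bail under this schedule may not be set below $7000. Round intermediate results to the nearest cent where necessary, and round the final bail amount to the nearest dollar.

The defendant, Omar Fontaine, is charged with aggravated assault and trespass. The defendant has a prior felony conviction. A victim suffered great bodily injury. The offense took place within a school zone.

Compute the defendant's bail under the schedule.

$20125

Base amounts from the schedule: aggravated assault $5100; trespass $2600.
Stacking rule: highest base plus 25% of each additional charge. Highest is aggravated assault at $5100. Additional: $2600 × 25% = $650. Combined base = $5100 + $650 = $5750.
Victim suffered great bodily injury (+25%): $5750 × 1.25 = $7187.50.
Offense occurred in a school zone (+60%): $7187.50 × 1.6 = $11500.
Any prior felony conviction (+75%): $11500 × 1.75 = $20125.
$20125 is at or above the $7000 minimum.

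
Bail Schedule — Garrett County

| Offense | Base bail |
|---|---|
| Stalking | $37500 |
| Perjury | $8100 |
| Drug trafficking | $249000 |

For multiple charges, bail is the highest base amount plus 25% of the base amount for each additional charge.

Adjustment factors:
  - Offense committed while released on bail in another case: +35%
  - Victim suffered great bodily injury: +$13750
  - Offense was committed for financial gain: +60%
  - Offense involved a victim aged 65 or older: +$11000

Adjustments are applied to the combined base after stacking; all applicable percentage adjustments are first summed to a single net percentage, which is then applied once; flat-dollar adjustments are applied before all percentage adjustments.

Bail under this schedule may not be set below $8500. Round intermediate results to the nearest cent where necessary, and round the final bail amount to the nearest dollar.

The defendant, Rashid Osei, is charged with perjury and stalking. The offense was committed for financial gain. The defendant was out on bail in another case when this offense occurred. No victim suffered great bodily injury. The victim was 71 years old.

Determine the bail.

Base amounts from the schedule: perjury $8100; stalking $37500.
Stacking rule: highest base plus 25% of each additional charge. Highest is stalking at $37500. Additional: $8100 × 25% = $2025. Combined base = $37500 + $2025 = $39525.
Offense involved a victim aged 65 or older (+$11000 flat): $39525 + $11000 = $50525.
Net percentage adjustment: +35% +60% = +95%. $50525 × 1.95 = $98523.75.
$98523.75 is at or above the $8500 minimum.
Rounded to the nearest dollar: $98524.

$98524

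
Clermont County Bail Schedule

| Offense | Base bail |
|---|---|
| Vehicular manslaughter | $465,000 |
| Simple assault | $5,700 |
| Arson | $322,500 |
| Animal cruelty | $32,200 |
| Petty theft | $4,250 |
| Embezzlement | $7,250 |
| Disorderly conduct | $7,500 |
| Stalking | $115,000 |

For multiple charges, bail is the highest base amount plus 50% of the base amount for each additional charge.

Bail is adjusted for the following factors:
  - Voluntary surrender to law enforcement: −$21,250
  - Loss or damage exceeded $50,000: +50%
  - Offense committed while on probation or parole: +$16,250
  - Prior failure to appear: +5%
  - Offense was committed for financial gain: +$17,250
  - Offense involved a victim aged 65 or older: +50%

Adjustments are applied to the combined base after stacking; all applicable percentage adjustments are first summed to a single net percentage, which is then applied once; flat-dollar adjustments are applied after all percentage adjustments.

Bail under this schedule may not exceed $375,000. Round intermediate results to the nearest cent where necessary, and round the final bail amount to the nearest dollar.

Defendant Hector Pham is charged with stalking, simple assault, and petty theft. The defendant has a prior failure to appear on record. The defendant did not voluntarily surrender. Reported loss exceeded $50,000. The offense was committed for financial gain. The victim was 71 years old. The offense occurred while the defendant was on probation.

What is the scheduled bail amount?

$279,449

Base amounts from the schedule: stalking $115,000; simple assault $5,700; petty theft $4,250.
Stacking rule: highest base plus 50% of each additional charge. Highest is stalking at $115,000. Additional: $5,700 × 50% = $2,850; $4,250 × 50% = $2,125. Combined base = $115,000 + $4,975 = $119,975.
Net percentage adjustment: +50% +5% +50% = +105%. $119,975 × 2.05 = $245,948.75.
Offense committed while on probation or parole (+$16,250 flat): $245,948.75 + $16,250 = $262,198.75.
Offense was committed for financial gain (+$17,250 flat): $262,198.75 + $17,250 = $279,448.75.
$279,448.75 is within the $375,000 maximum.
Rounded to the nearest dollar: $279,449.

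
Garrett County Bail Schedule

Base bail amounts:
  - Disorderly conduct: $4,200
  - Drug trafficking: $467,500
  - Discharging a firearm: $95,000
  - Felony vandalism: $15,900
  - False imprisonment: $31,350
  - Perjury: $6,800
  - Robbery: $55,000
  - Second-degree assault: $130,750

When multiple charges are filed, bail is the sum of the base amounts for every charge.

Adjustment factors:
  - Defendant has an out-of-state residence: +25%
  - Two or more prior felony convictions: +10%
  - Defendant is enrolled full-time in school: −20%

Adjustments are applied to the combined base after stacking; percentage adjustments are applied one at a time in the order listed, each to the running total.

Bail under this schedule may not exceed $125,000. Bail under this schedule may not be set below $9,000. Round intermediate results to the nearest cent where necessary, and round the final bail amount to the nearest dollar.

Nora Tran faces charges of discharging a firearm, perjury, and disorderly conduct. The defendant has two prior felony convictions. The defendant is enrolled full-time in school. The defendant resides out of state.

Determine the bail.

Base amounts from the schedule: discharging a firearm $95,000; perjury $6,800; disorderly conduct $4,200.
Stacking rule: sum of all bases. $95,000 + $6,800 + $4,200 = $106,000.
Defendant has an out-of-state residence (+25%): $106,000 × 1.25 = $132,500.
Two or more prior felony convictions (+10%): $132,500 × 1.1 = $145,750.
Defendant is enrolled full-time in school (−20%): $145,750 × 0.8 = $116,600.
$116,600 is within the $125,000 maximum.
$116,600 is at or above the $9,000 minimum.

$116,600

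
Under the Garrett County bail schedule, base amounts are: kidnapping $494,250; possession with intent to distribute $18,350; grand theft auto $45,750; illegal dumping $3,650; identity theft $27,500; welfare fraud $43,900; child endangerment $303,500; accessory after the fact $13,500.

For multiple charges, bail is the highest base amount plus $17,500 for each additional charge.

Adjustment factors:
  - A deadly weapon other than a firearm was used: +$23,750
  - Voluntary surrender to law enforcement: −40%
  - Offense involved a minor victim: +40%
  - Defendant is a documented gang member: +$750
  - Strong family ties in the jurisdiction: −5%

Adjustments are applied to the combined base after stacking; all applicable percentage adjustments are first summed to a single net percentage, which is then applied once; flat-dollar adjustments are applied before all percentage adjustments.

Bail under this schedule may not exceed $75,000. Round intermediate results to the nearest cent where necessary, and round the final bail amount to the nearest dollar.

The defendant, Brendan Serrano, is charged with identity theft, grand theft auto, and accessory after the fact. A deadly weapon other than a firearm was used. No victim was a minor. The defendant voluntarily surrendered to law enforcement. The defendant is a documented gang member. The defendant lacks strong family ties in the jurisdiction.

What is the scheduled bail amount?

$63,150

Base amounts from the schedule: identity theft $27,500; grand theft auto $45,750; accessory after the fact $13,500.
Stacking rule: highest base plus $17,500 per additional charge. Highest is grand theft auto at $45,750; 2 additional charges → +$35,000. Combined base = $80,750.
A deadly weapon other than a firearm was used (+$23,750 flat): $80,750 + $23,750 = $104,500.
Defendant is a documented gang member (+$750 flat): $104,500 + $750 = $105,250.
Voluntary surrender to law enforcement (−40%): $105,250 × 0.6 = $63,150.
$63,150 is within the $75,000 maximum.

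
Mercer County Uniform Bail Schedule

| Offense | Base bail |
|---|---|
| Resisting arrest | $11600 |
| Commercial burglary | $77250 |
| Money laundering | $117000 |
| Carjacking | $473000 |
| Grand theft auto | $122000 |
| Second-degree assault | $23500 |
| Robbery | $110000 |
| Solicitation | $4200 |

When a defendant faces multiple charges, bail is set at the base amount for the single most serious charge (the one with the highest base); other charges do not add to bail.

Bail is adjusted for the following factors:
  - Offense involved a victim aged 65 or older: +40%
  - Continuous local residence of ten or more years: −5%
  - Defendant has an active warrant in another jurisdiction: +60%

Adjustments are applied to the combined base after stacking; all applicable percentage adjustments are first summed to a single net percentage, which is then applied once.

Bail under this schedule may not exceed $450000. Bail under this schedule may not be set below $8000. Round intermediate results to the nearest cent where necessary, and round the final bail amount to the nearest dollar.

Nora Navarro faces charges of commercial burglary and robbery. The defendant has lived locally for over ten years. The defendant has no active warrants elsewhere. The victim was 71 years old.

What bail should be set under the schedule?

$148500

Base amounts from the schedule: commercial burglary $77250; robbery $110000.
Stacking rule: use the highest base only. Highest is robbery at $110000. Combined base = $110000.
Net percentage adjustment: +40% −5% = +35%. $110000 × 1.35 = $148500.
$148500 is within the $450000 maximum.
$148500 is at or above the $8000 minimum.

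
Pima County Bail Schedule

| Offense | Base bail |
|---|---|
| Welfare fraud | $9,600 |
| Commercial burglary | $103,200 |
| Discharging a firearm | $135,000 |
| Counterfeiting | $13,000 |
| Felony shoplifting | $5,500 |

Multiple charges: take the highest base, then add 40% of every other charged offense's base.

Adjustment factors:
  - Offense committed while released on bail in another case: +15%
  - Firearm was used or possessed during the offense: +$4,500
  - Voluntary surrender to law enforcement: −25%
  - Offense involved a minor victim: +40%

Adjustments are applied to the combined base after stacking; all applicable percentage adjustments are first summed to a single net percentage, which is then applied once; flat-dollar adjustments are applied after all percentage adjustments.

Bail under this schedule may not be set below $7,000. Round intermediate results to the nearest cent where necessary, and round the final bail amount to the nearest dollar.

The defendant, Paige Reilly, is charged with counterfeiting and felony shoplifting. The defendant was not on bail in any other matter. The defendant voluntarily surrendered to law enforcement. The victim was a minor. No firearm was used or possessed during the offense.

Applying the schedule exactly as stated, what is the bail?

$17,480

Base amounts from the schedule: counterfeiting $13,000; felony shoplifting $5,500.
Stacking rule: highest base plus 40% of each additional charge. Highest is counterfeiting at $13,000. Additional: $5,500 × 40% = $2,200. Combined base = $13,000 + $2,200 = $15,200.
Net percentage adjustment: −25% +40% = +15%. $15,200 × 1.15 = $17,480.
$17,480 is at or above the $7,000 minimum.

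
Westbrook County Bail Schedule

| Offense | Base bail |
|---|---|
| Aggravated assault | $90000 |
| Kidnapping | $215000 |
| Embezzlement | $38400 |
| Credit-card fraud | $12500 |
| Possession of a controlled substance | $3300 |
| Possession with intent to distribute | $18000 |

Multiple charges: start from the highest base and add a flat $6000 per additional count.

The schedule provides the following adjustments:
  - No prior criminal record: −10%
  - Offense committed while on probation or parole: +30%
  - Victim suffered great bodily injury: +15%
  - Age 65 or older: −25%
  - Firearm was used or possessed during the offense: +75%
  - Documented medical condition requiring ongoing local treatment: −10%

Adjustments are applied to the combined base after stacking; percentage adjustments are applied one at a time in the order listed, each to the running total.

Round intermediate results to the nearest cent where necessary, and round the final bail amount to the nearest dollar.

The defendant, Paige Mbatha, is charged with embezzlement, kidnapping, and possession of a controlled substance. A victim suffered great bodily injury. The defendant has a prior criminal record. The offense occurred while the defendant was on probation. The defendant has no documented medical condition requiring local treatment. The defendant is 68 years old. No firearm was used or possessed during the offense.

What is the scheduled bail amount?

$254524

Base amounts from the schedule: embezzlement $38400; kidnapping $215000; possession of a controlled substance $3300.
Stacking rule: highest base plus $6000 per additional charge. Highest is kidnapping at $215000; 2 additional charges → +$12000. Combined base = $227000.
Offense committed while on probation or parole (+30%): $227000 × 1.3 = $295100.
Victim suffered great bodily injury (+15%): $295100 × 1.15 = $339365.
Age 65 or older (−25%): $339365 × 0.75 = $254523.75.
Rounded to the nearest dollar: $254524.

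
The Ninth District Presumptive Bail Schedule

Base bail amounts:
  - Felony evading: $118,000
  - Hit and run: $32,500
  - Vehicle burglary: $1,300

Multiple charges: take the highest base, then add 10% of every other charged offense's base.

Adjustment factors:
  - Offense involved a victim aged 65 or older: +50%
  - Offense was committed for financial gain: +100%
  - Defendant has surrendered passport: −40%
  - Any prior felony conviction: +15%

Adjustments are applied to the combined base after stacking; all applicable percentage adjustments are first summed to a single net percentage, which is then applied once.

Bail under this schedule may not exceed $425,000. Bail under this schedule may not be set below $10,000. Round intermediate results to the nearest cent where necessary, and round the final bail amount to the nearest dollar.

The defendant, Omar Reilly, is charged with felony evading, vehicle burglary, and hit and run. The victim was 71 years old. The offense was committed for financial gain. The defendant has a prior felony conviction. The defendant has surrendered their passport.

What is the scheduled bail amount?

Base amounts from the schedule: felony evading $118,000; vehicle burglary $1,300; hit and run $32,500.
Stacking rule: highest base plus 10% of each additional charge. Highest is felony evading at $118,000. Additional: $1,300 × 10% = $130; $32,500 × 10% = $3,250. Combined base = $118,000 + $3,380 = $121,380.
Net percentage adjustment: +50% +100% −40% +15% = +125%. $121,380 × 2.25 = $273,105.
$273,105 is within the $425,000 maximum.
$273,105 is at or above the $10,000 minimum.

$273,105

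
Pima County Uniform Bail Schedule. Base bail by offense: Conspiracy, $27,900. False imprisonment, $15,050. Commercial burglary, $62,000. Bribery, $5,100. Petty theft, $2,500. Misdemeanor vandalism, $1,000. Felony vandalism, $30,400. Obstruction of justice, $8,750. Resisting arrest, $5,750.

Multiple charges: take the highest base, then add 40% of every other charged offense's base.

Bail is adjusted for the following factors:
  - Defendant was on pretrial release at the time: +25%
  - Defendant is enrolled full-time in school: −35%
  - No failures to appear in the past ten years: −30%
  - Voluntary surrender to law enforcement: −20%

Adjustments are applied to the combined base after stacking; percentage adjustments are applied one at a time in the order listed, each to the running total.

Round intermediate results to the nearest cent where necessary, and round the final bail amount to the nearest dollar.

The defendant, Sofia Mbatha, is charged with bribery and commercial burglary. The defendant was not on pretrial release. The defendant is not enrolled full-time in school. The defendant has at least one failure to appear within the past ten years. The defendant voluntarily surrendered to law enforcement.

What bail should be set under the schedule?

Base amounts from the schedule: bribery $5,100; commercial burglary $62,000.
Stacking rule: highest base plus 40% of each additional charge. Highest is commercial burglary at $62,000. Additional: $5,100 × 40% = $2,040. Combined base = $62,000 + $2,040 = $64,040.
Voluntary surrender to law enforcement (−20%): $64,040 × 0.8 = $51,232.

$51,232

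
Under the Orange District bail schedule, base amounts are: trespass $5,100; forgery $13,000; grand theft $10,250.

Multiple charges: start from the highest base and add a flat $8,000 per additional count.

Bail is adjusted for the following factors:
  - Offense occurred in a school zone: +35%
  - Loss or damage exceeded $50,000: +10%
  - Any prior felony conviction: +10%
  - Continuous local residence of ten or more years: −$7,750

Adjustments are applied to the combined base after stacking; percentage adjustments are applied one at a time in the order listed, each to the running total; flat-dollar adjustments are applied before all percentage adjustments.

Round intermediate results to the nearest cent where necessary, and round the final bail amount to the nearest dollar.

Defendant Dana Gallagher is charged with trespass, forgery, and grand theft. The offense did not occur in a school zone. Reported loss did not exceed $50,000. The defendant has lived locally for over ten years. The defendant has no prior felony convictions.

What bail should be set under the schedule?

$21,250

Base amounts from the schedule: trespass $5,100; forgery $13,000; grand theft $10,250.
Stacking rule: highest base plus $8,000 per additional charge. Highest is forgery at $13,000; 2 additional charges → +$16,000. Combined base = $29,000.
Continuous local residence of ten or more years (−$7,750 flat): $29,000 − $7,750 = $21,250.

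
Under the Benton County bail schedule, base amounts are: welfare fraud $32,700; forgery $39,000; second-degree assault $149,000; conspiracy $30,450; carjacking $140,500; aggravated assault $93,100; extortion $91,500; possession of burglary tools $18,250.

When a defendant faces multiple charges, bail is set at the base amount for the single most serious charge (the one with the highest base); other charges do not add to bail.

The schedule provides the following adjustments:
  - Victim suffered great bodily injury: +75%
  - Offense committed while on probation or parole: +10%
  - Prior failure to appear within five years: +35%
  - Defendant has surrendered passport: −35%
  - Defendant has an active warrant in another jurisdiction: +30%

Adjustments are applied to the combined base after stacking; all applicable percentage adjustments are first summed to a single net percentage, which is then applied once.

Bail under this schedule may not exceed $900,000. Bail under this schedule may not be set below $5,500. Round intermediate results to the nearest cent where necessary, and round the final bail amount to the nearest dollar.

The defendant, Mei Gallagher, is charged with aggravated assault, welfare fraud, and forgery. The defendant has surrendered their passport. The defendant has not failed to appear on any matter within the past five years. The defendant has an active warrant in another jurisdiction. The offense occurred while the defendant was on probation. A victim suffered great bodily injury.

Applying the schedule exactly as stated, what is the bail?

Base amounts from the schedule: aggravated assault $93,100; welfare fraud $32,700; forgery $39,000.
Stacking rule: use the highest base only. Highest is aggravated assault at $93,100. Combined base = $93,100.
Net percentage adjustment: +75% +10% −35% +30% = +80%. $93,100 × 1.8 = $167,580.
$167,580 is within the $900,000 maximum.
$167,580 is at or above the $5,500 minimum.

$167,580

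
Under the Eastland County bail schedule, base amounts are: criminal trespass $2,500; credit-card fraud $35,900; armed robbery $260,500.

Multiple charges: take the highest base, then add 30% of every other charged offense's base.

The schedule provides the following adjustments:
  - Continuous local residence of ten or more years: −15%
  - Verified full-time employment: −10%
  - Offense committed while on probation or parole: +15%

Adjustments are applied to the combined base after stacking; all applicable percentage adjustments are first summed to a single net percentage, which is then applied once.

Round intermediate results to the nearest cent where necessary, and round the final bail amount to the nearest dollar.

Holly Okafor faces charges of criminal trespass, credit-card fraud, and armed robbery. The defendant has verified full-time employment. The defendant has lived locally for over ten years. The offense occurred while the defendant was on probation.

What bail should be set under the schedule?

$244,818

Base amounts from the schedule: criminal trespass $2,500; credit-card fraud $35,900; armed robbery $260,500.
Stacking rule: highest base plus 30% of each additional charge. Highest is armed robbery at $260,500. Additional: $2,500 × 30% = $750; $35,900 × 30% = $10,770. Combined base = $260,500 + $11,520 = $272,020.
Net percentage adjustment: −15% −10% +15% = −10%. $272,020 × 0.9 = $244,818.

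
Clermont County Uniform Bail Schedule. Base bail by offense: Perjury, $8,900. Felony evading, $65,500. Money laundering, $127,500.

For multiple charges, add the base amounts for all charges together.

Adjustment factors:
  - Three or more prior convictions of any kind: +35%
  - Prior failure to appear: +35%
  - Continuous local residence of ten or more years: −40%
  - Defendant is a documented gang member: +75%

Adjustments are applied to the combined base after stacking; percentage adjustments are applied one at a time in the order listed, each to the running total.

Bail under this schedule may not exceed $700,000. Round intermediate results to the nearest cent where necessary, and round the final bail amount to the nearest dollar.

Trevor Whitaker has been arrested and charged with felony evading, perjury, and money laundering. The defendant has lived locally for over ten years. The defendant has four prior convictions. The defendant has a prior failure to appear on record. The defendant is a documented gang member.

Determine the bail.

$386,361

Base amounts from the schedule: felony evading $65,500; perjury $8,900; money laundering $127,500.
Stacking rule: sum of all bases. $65,500 + $8,900 + $127,500 = $201,900.
Three or more prior convictions of any kind (+35%): $201,900 × 1.35 = $272,565.
Prior failure to appear (+35%): $272,565 × 1.35 = $367,962.75.
Continuous local residence of ten or more years (−40%): $367,962.75 × 0.6 = $220,777.65.
Defendant is a documented gang member (+75%): $220,777.65 × 1.75 = $386,360.89.
$386,360.89 is within the $700,000 maximum.
Rounded to the nearest dollar: $386,361.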